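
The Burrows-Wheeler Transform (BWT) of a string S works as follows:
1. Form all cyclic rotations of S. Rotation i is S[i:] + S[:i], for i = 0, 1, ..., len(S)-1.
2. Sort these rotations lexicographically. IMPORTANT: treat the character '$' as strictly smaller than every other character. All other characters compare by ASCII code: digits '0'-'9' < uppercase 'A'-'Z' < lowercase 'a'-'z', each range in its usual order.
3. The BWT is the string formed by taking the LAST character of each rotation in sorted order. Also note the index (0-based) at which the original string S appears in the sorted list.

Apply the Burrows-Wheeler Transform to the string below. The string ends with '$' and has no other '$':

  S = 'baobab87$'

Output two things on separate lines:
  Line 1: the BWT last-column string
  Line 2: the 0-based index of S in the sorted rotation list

Answer: 78bbbao$a
7

Derivation:
All 9 rotations (rotation i = S[i:]+S[:i]):
  rot[0] = baobab87$
  rot[1] = aobab87$b
  rot[2] = obab87$ba
  rot[3] = bab87$bao
  rot[4] = ab87$baob
  rot[5] = b87$baoba
  rot[6] = 87$baobab
  rot[7] = 7$baobab8
  rot[8] = $baobab87
Sorted (with $ < everything):
  sorted[0] = $baobab87  (last char: '7')
  sorted[1] = 7$baobab8  (last char: '8')
  sorted[2] = 87$baobab  (last char: 'b')
  sorted[3] = ab87$baob  (last char: 'b')
  sorted[4] = aobab87$b  (last char: 'b')
  sorted[5] = b87$baoba  (last char: 'a')
  sorted[6] = bab87$bao  (last char: 'o')
  sorted[7] = baobab87$  (last char: '$')
  sorted[8] = obab87$ba  (last char: 'a')
Last column: 78bbbao$a
Original string S is at sorted index 7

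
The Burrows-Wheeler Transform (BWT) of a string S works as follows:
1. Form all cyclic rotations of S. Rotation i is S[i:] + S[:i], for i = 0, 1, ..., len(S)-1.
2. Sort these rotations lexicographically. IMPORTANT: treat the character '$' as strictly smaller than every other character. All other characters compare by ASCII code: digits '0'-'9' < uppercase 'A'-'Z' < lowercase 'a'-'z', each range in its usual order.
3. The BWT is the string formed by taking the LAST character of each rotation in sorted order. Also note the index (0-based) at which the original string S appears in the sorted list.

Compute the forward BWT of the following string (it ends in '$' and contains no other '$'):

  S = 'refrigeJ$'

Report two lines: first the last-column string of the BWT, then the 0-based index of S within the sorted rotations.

Answer: Jegreir$f
7

Derivation:
All 9 rotations (rotation i = S[i:]+S[:i]):
  rot[0] = refrigeJ$
  rot[1] = efrigeJ$r
  rot[2] = frigeJ$re
  rot[3] = rigeJ$ref
  rot[4] = igeJ$refr
  rot[5] = geJ$refri
  rot[6] = eJ$refrig
  rot[7] = J$refrige
  rot[8] = $refrigeJ
Sorted (with $ < everything):
  sorted[0] = $refrigeJ  (last char: 'J')
  sorted[1] = J$refrige  (last char: 'e')
  sorted[2] = eJ$refrig  (last char: 'g')
  sorted[3] = efrigeJ$r  (last char: 'r')
  sorted[4] = frigeJ$re  (last char: 'e')
  sorted[5] = geJ$refri  (last char: 'i')
  sorted[6] = igeJ$refr  (last char: 'r')
  sorted[7] = refrigeJ$  (last char: '$')
  sorted[8] = rigeJ$ref  (last char: 'f')
Last column: Jegreir$f
Original string S is at sorted index 7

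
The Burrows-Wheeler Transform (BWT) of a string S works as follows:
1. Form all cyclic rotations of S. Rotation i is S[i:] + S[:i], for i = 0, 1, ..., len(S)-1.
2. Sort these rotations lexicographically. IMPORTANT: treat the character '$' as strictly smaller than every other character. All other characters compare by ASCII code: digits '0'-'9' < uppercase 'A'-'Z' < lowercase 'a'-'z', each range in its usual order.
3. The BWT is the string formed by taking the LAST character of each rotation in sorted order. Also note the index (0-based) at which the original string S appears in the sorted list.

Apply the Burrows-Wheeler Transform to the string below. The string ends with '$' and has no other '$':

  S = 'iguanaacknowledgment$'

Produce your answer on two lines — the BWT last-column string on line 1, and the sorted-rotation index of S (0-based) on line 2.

All 21 rotations (rotation i = S[i:]+S[:i]):
  rot[0] = iguanaacknowledgment$
  rot[1] = guanaacknowledgment$i
  rot[2] = uanaacknowledgment$ig
  rot[3] = anaacknowledgment$igu
  rot[4] = naacknowledgment$igua
  rot[5] = aacknowledgment$iguan
  rot[6] = acknowledgment$iguana
  rot[7] = cknowledgment$iguanaa
  rot[8] = knowledgment$iguanaac
  rot[9] = nowledgment$iguanaack
  rot[10] = owledgment$iguanaackn
  rot[11] = wledgment$iguanaackno
  rot[12] = ledgment$iguanaacknow
  rot[13] = edgment$iguanaacknowl
  rot[14] = dgment$iguanaacknowle
  rot[15] = gment$iguanaacknowled
  rot[16] = ment$iguanaacknowledg
  rot[17] = ent$iguanaacknowledgm
  rot[18] = nt$iguanaacknowledgme
  rot[19] = t$iguanaacknowledgmen
  rot[20] = $iguanaacknowledgment
Sorted (with $ < everything):
  sorted[0] = $iguanaacknowledgment  (last char: 't')
  sorted[1] = aacknowledgment$iguan  (last char: 'n')
  sorted[2] = acknowledgment$iguana  (last char: 'a')
  sorted[3] = anaacknowledgment$igu  (last char: 'u')
  sorted[4] = cknowledgment$iguanaa  (last char: 'a')
  sorted[5] = dgment$iguanaacknowle  (last char: 'e')
  sorted[6] = edgment$iguanaacknowl  (last char: 'l')
  sorted[7] = ent$iguanaacknowledgm  (last char: 'm')
  sorted[8] = gment$iguanaacknowled  (last char: 'd')
  sorted[9] = guanaacknowledgment$i  (last char: 'i')
  sorted[10] = iguanaacknowledgment$  (last char: '$')
  sorted[11] = knowledgment$iguanaac  (last char: 'c')
  sorted[12] = ledgment$iguanaacknow  (last char: 'w')
  sorted[13] = ment$iguanaacknowledg  (last char: 'g')
  sorted[14] = naacknowledgment$igua  (last char: 'a')
  sorted[15] = nowledgment$iguanaack  (last char: 'k')
  sorted[16] = nt$iguanaacknowledgme  (last char: 'e')
  sorted[17] = owledgment$iguanaackn  (last char: 'n')
  sorted[18] = t$iguanaacknowledgmen  (last char: 'n')
  sorted[19] = uanaacknowledgment$ig  (last char: 'g')
  sorted[20] = wledgment$iguanaackno  (last char: 'o')
Last column: tnauaelmdi$cwgakenngo
Original string S is at sorted index 10

Answer: tnauaelmdi$cwgakenngo
10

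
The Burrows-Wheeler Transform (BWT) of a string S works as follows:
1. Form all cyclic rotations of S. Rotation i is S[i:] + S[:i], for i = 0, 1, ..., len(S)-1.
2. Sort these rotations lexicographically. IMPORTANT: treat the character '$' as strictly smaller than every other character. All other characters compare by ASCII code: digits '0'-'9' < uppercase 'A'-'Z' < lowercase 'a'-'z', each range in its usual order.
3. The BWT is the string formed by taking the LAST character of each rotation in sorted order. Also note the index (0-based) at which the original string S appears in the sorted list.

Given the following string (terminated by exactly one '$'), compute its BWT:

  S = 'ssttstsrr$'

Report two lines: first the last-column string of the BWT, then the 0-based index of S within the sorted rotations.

All 10 rotations (rotation i = S[i:]+S[:i]):
  rot[0] = ssttstsrr$
  rot[1] = sttstsrr$s
  rot[2] = ttstsrr$ss
  rot[3] = tstsrr$sst
  rot[4] = stsrr$sstt
  rot[5] = tsrr$sstts
  rot[6] = srr$ssttst
  rot[7] = rr$ssttsts
  rot[8] = r$ssttstsr
  rot[9] = $ssttstsrr
Sorted (with $ < everything):
  sorted[0] = $ssttstsrr  (last char: 'r')
  sorted[1] = r$ssttstsr  (last char: 'r')
  sorted[2] = rr$ssttsts  (last char: 's')
  sorted[3] = srr$ssttst  (last char: 't')
  sorted[4] = ssttstsrr$  (last char: '$')
  sorted[5] = stsrr$sstt  (last char: 't')
  sorted[6] = sttstsrr$s  (last char: 's')
  sorted[7] = tsrr$sstts  (last char: 's')
  sorted[8] = tstsrr$sst  (last char: 't')
  sorted[9] = ttstsrr$ss  (last char: 's')
Last column: rrst$tssts
Original string S is at sorted index 4

Answer: rrst$tssts
4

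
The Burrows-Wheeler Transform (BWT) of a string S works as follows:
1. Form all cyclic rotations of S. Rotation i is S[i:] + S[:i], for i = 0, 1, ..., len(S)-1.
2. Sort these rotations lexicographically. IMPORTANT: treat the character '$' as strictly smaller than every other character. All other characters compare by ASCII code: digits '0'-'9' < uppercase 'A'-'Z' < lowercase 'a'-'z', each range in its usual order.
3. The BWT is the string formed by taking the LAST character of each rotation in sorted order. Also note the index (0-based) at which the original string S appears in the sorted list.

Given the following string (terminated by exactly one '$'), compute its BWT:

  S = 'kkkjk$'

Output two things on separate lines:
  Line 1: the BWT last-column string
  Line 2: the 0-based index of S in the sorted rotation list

Answer: kkjkk$
5

Derivation:
All 6 rotations (rotation i = S[i:]+S[:i]):
  rot[0] = kkkjk$
  rot[1] = kkjk$k
  rot[2] = kjk$kk
  rot[3] = jk$kkk
  rot[4] = k$kkkj
  rot[5] = $kkkjk
Sorted (with $ < everything):
  sorted[0] = $kkkjk  (last char: 'k')
  sorted[1] = jk$kkk  (last char: 'k')
  sorted[2] = k$kkkj  (last char: 'j')
  sorted[3] = kjk$kk  (last char: 'k')
  sorted[4] = kkjk$k  (last char: 'k')
  sorted[5] = kkkjk$  (last char: '$')
Last column: kkjkk$
Original string S is at sorted index 5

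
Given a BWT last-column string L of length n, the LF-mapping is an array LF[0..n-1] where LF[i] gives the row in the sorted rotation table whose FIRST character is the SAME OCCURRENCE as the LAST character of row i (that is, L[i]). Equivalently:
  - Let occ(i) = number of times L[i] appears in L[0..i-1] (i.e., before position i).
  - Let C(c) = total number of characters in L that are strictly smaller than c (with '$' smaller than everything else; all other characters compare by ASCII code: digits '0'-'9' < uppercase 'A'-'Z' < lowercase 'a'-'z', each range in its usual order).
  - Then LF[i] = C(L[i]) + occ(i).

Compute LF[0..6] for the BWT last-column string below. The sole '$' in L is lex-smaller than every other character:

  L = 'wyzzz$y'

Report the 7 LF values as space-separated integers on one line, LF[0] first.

Answer: 1 2 4 5 6 0 3

Derivation:
Char counts: '$':1, 'w':1, 'y':2, 'z':3
C (first-col start): C('$')=0, C('w')=1, C('y')=2, C('z')=4
L[0]='w': occ=0, LF[0]=C('w')+0=1+0=1
L[1]='y': occ=0, LF[1]=C('y')+0=2+0=2
L[2]='z': occ=0, LF[2]=C('z')+0=4+0=4
L[3]='z': occ=1, LF[3]=C('z')+1=4+1=5
L[4]='z': occ=2, LF[4]=C('z')+2=4+2=6
L[5]='$': occ=0, LF[5]=C('$')+0=0+0=0
L[6]='y': occ=1, LF[6]=C('y')+1=2+1=3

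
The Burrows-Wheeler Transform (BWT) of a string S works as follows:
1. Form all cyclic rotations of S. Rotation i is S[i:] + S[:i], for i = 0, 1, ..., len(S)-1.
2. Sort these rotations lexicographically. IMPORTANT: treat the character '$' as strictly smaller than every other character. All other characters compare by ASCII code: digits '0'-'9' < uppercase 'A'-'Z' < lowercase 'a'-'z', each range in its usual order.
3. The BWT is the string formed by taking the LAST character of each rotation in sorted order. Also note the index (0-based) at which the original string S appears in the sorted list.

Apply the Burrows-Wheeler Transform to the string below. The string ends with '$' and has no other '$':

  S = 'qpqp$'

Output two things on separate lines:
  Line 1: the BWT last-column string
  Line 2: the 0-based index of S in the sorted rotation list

Answer: pqqp$
4

Derivation:
All 5 rotations (rotation i = S[i:]+S[:i]):
  rot[0] = qpqp$
  rot[1] = pqp$q
  rot[2] = qp$qp
  rot[3] = p$qpq
  rot[4] = $qpqp
Sorted (with $ < everything):
  sorted[0] = $qpqp  (last char: 'p')
  sorted[1] = p$qpq  (last char: 'q')
  sorted[2] = pqp$q  (last char: 'q')
  sorted[3] = qp$qp  (last char: 'p')
  sorted[4] = qpqp$  (last char: '$')
Last column: pqqp$
Original string S is at sorted index 4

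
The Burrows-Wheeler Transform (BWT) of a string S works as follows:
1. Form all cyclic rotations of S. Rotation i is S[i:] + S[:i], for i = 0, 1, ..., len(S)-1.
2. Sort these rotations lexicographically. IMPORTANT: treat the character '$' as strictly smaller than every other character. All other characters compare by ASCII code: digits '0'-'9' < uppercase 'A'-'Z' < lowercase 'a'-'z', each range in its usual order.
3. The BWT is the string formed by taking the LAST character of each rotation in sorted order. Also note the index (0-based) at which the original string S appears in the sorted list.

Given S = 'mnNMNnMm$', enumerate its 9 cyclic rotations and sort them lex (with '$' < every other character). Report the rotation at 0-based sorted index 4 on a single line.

All 9 rotations (rotation i = S[i:]+S[:i]):
  rot[0] = mnNMNnMm$
  rot[1] = nNMNnMm$m
  rot[2] = NMNnMm$mn
  rot[3] = MNnMm$mnN
  rot[4] = NnMm$mnNM
  rot[5] = nMm$mnNMN
  rot[6] = Mm$mnNMNn
  rot[7] = m$mnNMNnM
  rot[8] = $mnNMNnMm
Sorted (with $ < everything):
  sorted[0] = $mnNMNnMm
  sorted[1] = MNnMm$mnN
  sorted[2] = Mm$mnNMNn
  sorted[3] = NMNnMm$mn
  sorted[4] = NnMm$mnNM
  sorted[5] = m$mnNMNnM
  sorted[6] = mnNMNnMm$
  sorted[7] = nMm$mnNMN
  sorted[8] = nNMNnMm$m
sorted[4] = NnMm$mnNM

Answer: NnMm$mnNM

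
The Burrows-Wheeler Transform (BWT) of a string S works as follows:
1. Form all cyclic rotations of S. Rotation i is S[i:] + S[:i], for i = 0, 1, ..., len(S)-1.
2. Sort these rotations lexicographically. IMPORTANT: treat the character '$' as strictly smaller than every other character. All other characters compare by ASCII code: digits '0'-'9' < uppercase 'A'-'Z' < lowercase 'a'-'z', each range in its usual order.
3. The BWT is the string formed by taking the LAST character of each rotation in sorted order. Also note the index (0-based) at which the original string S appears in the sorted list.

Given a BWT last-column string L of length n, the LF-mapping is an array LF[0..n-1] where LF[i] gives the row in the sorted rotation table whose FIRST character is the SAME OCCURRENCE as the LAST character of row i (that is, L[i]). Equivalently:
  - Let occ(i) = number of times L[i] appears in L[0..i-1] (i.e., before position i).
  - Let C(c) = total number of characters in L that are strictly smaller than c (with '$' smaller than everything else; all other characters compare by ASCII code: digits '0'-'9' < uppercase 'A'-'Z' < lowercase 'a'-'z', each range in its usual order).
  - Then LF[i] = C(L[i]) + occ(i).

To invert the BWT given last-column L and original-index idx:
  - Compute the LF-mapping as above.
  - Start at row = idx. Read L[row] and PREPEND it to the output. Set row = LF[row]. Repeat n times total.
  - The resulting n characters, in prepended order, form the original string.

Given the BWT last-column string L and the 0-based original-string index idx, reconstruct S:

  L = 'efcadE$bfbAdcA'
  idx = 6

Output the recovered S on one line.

LF mapping: 11 12 7 4 9 3 0 5 13 6 1 10 8 2
Walk LF starting at row 6, prepending L[row]:
  step 1: row=6, L[6]='$', prepend. Next row=LF[6]=0
  step 2: row=0, L[0]='e', prepend. Next row=LF[0]=11
  step 3: row=11, L[11]='d', prepend. Next row=LF[11]=10
  step 4: row=10, L[10]='A', prepend. Next row=LF[10]=1
  step 5: row=1, L[1]='f', prepend. Next row=LF[1]=12
  step 6: row=12, L[12]='c', prepend. Next row=LF[12]=8
  step 7: row=8, L[8]='f', prepend. Next row=LF[8]=13
  step 8: row=13, L[13]='A', prepend. Next row=LF[13]=2
  step 9: row=2, L[2]='c', prepend. Next row=LF[2]=7
  step 10: row=7, L[7]='b', prepend. Next row=LF[7]=5
  step 11: row=5, L[5]='E', prepend. Next row=LF[5]=3
  step 12: row=3, L[3]='a', prepend. Next row=LF[3]=4
  step 13: row=4, L[4]='d', prepend. Next row=LF[4]=9
  step 14: row=9, L[9]='b', prepend. Next row=LF[9]=6
Reversed output: bdaEbcAfcfAde$

Answer: bdaEbcAfcfAde$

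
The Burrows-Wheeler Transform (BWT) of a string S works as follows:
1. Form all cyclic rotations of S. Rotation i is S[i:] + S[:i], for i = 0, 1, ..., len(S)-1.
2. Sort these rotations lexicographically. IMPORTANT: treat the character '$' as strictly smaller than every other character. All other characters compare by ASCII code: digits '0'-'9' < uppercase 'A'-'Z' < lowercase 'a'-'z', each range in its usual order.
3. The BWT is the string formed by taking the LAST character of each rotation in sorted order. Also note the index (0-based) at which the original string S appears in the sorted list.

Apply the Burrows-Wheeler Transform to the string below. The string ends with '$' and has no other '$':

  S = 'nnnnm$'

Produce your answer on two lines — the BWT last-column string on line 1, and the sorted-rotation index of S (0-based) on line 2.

All 6 rotations (rotation i = S[i:]+S[:i]):
  rot[0] = nnnnm$
  rot[1] = nnnm$n
  rot[2] = nnm$nn
  rot[3] = nm$nnn
  rot[4] = m$nnnn
  rot[5] = $nnnnm
Sorted (with $ < everything):
  sorted[0] = $nnnnm  (last char: 'm')
  sorted[1] = m$nnnn  (last char: 'n')
  sorted[2] = nm$nnn  (last char: 'n')
  sorted[3] = nnm$nn  (last char: 'n')
  sorted[4] = nnnm$n  (last char: 'n')
  sorted[5] = nnnnm$  (last char: '$')
Last column: mnnnn$
Original string S is at sorted index 5

Answer: mnnnn$
5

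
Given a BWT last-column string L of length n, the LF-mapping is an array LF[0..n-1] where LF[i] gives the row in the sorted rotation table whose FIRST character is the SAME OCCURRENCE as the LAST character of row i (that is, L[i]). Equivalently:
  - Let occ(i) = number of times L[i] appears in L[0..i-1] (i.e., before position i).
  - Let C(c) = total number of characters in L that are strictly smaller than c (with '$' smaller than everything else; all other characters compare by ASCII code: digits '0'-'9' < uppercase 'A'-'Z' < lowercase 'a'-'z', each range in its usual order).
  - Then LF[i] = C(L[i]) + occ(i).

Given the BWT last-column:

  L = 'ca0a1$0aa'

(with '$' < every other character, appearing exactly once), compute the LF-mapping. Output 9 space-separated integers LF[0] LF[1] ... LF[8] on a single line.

Char counts: '$':1, '0':2, '1':1, 'a':4, 'c':1
C (first-col start): C('$')=0, C('0')=1, C('1')=3, C('a')=4, C('c')=8
L[0]='c': occ=0, LF[0]=C('c')+0=8+0=8
L[1]='a': occ=0, LF[1]=C('a')+0=4+0=4
L[2]='0': occ=0, LF[2]=C('0')+0=1+0=1
L[3]='a': occ=1, LF[3]=C('a')+1=4+1=5
L[4]='1': occ=0, LF[4]=C('1')+0=3+0=3
L[5]='$': occ=0, LF[5]=C('$')+0=0+0=0
L[6]='0': occ=1, LF[6]=C('0')+1=1+1=2
L[7]='a': occ=2, LF[7]=C('a')+2=4+2=6
L[8]='a': occ=3, LF[8]=C('a')+3=4+3=7

Answer: 8 4 1 5 3 0 2 6 7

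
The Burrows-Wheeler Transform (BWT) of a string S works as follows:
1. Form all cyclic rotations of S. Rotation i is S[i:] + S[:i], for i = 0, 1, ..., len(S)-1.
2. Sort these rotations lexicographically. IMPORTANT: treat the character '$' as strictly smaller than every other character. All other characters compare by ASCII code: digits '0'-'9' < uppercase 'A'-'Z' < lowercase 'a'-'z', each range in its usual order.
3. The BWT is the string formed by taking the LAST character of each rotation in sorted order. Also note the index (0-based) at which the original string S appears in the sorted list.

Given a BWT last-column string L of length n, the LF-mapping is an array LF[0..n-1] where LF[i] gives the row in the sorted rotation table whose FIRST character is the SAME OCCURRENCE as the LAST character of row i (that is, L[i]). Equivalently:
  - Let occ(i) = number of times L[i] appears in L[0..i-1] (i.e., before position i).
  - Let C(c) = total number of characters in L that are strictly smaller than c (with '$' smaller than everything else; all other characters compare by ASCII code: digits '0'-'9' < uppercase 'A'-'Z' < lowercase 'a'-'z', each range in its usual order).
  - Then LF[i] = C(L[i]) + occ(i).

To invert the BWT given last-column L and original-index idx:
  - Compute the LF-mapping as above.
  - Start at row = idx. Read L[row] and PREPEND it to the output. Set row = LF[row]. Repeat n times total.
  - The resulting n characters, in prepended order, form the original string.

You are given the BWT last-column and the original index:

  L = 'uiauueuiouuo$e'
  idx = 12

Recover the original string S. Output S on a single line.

Answer: uueuuiaeiouou$

Derivation:
LF mapping: 8 4 1 9 10 2 11 5 6 12 13 7 0 3
Walk LF starting at row 12, prepending L[row]:
  step 1: row=12, L[12]='$', prepend. Next row=LF[12]=0
  step 2: row=0, L[0]='u', prepend. Next row=LF[0]=8
  step 3: row=8, L[8]='o', prepend. Next row=LF[8]=6
  step 4: row=6, L[6]='u', prepend. Next row=LF[6]=11
  step 5: row=11, L[11]='o', prepend. Next row=LF[11]=7
  step 6: row=7, L[7]='i', prepend. Next row=LF[7]=5
  step 7: row=5, L[5]='e', prepend. Next row=LF[5]=2
  step 8: row=2, L[2]='a', prepend. Next row=LF[2]=1
  step 9: row=1, L[1]='i', prepend. Next row=LF[1]=4
  step 10: row=4, L[4]='u', prepend. Next row=LF[4]=10
  step 11: row=10, L[10]='u', prepend. Next row=LF[10]=13
  step 12: row=13, L[13]='e', prepend. Next row=LF[13]=3
  step 13: row=3, L[3]='u', prepend. Next row=LF[3]=9
  step 14: row=9, L[9]='u', prepend. Next row=LF[9]=12
Reversed output: uueuuiaeiouou$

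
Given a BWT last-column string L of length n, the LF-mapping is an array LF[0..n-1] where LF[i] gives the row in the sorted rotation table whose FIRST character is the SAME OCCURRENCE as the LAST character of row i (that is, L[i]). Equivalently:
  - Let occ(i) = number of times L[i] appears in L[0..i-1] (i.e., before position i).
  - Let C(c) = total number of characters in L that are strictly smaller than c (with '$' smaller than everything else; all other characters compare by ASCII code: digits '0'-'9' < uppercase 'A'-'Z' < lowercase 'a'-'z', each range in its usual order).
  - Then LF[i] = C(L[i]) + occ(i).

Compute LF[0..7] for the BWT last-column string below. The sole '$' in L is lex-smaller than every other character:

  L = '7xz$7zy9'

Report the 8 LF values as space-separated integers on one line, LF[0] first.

Char counts: '$':1, '7':2, '9':1, 'x':1, 'y':1, 'z':2
C (first-col start): C('$')=0, C('7')=1, C('9')=3, C('x')=4, C('y')=5, C('z')=6
L[0]='7': occ=0, LF[0]=C('7')+0=1+0=1
L[1]='x': occ=0, LF[1]=C('x')+0=4+0=4
L[2]='z': occ=0, LF[2]=C('z')+0=6+0=6
L[3]='$': occ=0, LF[3]=C('$')+0=0+0=0
L[4]='7': occ=1, LF[4]=C('7')+1=1+1=2
L[5]='z': occ=1, LF[5]=C('z')+1=6+1=7
L[6]='y': occ=0, LF[6]=C('y')+0=5+0=5
L[7]='9': occ=0, LF[7]=C('9')+0=3+0=3

Answer: 1 4 6 0 2 7 5 3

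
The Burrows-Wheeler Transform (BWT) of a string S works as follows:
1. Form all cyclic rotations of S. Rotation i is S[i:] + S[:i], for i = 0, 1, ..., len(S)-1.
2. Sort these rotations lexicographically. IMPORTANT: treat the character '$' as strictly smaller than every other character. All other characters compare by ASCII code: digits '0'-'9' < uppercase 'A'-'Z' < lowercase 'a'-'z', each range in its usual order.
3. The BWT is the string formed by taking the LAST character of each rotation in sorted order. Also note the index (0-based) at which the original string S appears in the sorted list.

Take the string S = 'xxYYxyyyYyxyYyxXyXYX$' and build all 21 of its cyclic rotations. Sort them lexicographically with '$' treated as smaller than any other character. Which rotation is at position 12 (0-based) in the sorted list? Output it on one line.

Answer: xyYyxXyXYX$xxYYxyyyYy

Derivation:
All 21 rotations (rotation i = S[i:]+S[:i]):
  rot[0] = xxYYxyyyYyxyYyxXyXYX$
  rot[1] = xYYxyyyYyxyYyxXyXYX$x
  rot[2] = YYxyyyYyxyYyxXyXYX$xx
  rot[3] = YxyyyYyxyYyxXyXYX$xxY
  rot[4] = xyyyYyxyYyxXyXYX$xxYY
  rot[5] = yyyYyxyYyxXyXYX$xxYYx
  rot[6] = yyYyxyYyxXyXYX$xxYYxy
  rot[7] = yYyxyYyxXyXYX$xxYYxyy
  rot[8] = YyxyYyxXyXYX$xxYYxyyy
  rot[9] = yxyYyxXyXYX$xxYYxyyyY
  rot[10] = xyYyxXyXYX$xxYYxyyyYy
  rot[11] = yYyxXyXYX$xxYYxyyyYyx
  rot[12] = YyxXyXYX$xxYYxyyyYyxy
  rot[13] = yxXyXYX$xxYYxyyyYyxyY
  rot[14] = xXyXYX$xxYYxyyyYyxyYy
  rot[15] = XyXYX$xxYYxyyyYyxyYyx
  rot[16] = yXYX$xxYYxyyyYyxyYyxX
  rot[17] = XYX$xxYYxyyyYyxyYyxXy
  rot[18] = YX$xxYYxyyyYyxyYyxXyX
  rot[19] = X$xxYYxyyyYyxyYyxXyXY
  rot[20] = $xxYYxyyyYyxyYyxXyXYX
Sorted (with $ < everything):
  sorted[0] = $xxYYxyyyYyxyYyxXyXYX
  sorted[1] = X$xxYYxyyyYyxyYyxXyXY
  sorted[2] = XYX$xxYYxyyyYyxyYyxXy
  sorted[3] = XyXYX$xxYYxyyyYyxyYyx
  sorted[4] = YX$xxYYxyyyYyxyYyxXyX
  sorted[5] = YYxyyyYyxyYyxXyXYX$xx
  sorted[6] = YxyyyYyxyYyxXyXYX$xxY
  sorted[7] = YyxXyXYX$xxYYxyyyYyxy
  sorted[8] = YyxyYyxXyXYX$xxYYxyyy
  sorted[9] = xXyXYX$xxYYxyyyYyxyYy
  sorted[10] = xYYxyyyYyxyYyxXyXYX$x
  sorted[11] = xxYYxyyyYyxyYyxXyXYX$
  sorted[12] = xyYyxXyXYX$xxYYxyyyYy
  sorted[13] = xyyyYyxyYyxXyXYX$xxYY
  sorted[14] = yXYX$xxYYxyyyYyxyYyxX
  sorted[15] = yYyxXyXYX$xxYYxyyyYyx
  sorted[16] = yYyxyYyxXyXYX$xxYYxyy
  sorted[17] = yxXyXYX$xxYYxyyyYyxyY
  sorted[18] = yxyYyxXyXYX$xxYYxyyyY
  sorted[19] = yyYyxyYyxXyXYX$xxYYxy
  sorted[20] = yyyYyxyYyxXyXYX$xxYYx
sorted[12] = xyYyxXyXYX$xxYYxyyyYy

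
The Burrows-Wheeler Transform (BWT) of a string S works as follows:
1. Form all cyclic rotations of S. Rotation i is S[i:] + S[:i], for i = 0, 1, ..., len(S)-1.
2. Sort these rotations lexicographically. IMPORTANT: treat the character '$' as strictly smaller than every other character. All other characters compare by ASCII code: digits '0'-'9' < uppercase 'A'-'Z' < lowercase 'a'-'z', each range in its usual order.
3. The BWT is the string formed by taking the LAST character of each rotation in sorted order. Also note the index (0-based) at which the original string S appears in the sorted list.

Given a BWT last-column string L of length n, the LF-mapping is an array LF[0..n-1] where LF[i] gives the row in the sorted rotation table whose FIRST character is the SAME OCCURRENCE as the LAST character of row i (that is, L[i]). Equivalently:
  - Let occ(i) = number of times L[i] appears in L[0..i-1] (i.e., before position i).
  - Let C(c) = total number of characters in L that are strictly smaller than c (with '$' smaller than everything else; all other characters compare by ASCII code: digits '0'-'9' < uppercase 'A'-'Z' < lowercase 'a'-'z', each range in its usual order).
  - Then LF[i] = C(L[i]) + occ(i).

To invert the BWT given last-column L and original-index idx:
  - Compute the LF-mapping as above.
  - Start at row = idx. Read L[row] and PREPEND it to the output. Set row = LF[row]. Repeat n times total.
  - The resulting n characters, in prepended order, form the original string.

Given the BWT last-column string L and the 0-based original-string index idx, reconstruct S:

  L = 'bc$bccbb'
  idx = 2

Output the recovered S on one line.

Answer: bbcbccb$

Derivation:
LF mapping: 1 5 0 2 6 7 3 4
Walk LF starting at row 2, prepending L[row]:
  step 1: row=2, L[2]='$', prepend. Next row=LF[2]=0
  step 2: row=0, L[0]='b', prepend. Next row=LF[0]=1
  step 3: row=1, L[1]='c', prepend. Next row=LF[1]=5
  step 4: row=5, L[5]='c', prepend. Next row=LF[5]=7
  step 5: row=7, L[7]='b', prepend. Next row=LF[7]=4
  step 6: row=4, L[4]='c', prepend. Next row=LF[4]=6
  step 7: row=6, L[6]='b', prepend. Next row=LF[6]=3
  step 8: row=3, L[3]='b', prepend. Next row=LF[3]=2
Reversed output: bbcbccb$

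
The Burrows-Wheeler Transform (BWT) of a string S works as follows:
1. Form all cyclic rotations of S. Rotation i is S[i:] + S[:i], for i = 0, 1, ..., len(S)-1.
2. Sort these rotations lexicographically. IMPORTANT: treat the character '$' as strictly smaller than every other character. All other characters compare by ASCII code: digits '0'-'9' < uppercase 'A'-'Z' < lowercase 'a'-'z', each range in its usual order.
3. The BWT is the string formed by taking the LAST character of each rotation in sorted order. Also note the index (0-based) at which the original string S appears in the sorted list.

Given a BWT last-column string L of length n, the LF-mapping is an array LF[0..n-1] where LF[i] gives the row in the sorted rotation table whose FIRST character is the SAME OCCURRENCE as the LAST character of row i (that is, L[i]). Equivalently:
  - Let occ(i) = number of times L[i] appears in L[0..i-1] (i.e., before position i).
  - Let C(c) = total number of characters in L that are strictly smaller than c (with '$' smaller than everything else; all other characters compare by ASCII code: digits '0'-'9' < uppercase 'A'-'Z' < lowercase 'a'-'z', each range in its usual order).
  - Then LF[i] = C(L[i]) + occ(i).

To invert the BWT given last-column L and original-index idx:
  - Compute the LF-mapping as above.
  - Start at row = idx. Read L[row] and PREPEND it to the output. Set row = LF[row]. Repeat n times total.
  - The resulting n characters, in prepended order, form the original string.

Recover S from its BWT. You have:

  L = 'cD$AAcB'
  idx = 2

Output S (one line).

Answer: ADABcc$

Derivation:
LF mapping: 5 4 0 1 2 6 3
Walk LF starting at row 2, prepending L[row]:
  step 1: row=2, L[2]='$', prepend. Next row=LF[2]=0
  step 2: row=0, L[0]='c', prepend. Next row=LF[0]=5
  step 3: row=5, L[5]='c', prepend. Next row=LF[5]=6
  step 4: row=6, L[6]='B', prepend. Next row=LF[6]=3
  step 5: row=3, L[3]='A', prepend. Next row=LF[3]=1
  step 6: row=1, L[1]='D', prepend. Next row=LF[1]=4
  step 7: row=4, L[4]='A', prepend. Next row=LF[4]=2
Reversed output: ADABcc$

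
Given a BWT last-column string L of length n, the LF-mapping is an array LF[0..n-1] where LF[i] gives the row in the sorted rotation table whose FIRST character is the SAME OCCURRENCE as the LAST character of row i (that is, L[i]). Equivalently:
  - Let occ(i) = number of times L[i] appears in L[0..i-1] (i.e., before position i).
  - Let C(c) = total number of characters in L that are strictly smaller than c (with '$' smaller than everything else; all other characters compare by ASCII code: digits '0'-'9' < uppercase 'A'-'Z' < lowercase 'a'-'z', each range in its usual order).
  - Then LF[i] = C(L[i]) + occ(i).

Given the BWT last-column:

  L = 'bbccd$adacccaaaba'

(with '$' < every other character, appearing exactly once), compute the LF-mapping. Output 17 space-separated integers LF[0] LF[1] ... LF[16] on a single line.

Char counts: '$':1, 'a':6, 'b':3, 'c':5, 'd':2
C (first-col start): C('$')=0, C('a')=1, C('b')=7, C('c')=10, C('d')=15
L[0]='b': occ=0, LF[0]=C('b')+0=7+0=7
L[1]='b': occ=1, LF[1]=C('b')+1=7+1=8
L[2]='c': occ=0, LF[2]=C('c')+0=10+0=10
L[3]='c': occ=1, LF[3]=C('c')+1=10+1=11
L[4]='d': occ=0, LF[4]=C('d')+0=15+0=15
L[5]='$': occ=0, LF[5]=C('$')+0=0+0=0
L[6]='a': occ=0, LF[6]=C('a')+0=1+0=1
L[7]='d': occ=1, LF[7]=C('d')+1=15+1=16
L[8]='a': occ=1, LF[8]=C('a')+1=1+1=2
L[9]='c': occ=2, LF[9]=C('c')+2=10+2=12
L[10]='c': occ=3, LF[10]=C('c')+3=10+3=13
L[11]='c': occ=4, LF[11]=C('c')+4=10+4=14
L[12]='a': occ=2, LF[12]=C('a')+2=1+2=3
L[13]='a': occ=3, LF[13]=C('a')+3=1+3=4
L[14]='a': occ=4, LF[14]=C('a')+4=1+4=5
L[15]='b': occ=2, LF[15]=C('b')+2=7+2=9
L[16]='a': occ=5, LF[16]=C('a')+5=1+5=6

Answer: 7 8 10 11 15 0 1 16 2 12 13 14 3 4 5 9 6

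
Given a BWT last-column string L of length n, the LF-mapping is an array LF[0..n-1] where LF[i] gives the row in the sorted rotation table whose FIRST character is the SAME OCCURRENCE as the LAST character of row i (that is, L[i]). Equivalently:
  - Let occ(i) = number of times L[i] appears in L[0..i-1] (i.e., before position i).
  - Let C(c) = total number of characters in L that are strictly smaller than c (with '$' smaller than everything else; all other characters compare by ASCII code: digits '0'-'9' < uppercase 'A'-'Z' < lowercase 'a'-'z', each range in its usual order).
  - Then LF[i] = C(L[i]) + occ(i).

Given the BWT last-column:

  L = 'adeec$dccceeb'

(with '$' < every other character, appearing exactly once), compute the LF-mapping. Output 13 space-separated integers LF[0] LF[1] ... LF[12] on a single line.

Answer: 1 7 9 10 3 0 8 4 5 6 11 12 2

Derivation:
Char counts: '$':1, 'a':1, 'b':1, 'c':4, 'd':2, 'e':4
C (first-col start): C('$')=0, C('a')=1, C('b')=2, C('c')=3, C('d')=7, C('e')=9
L[0]='a': occ=0, LF[0]=C('a')+0=1+0=1
L[1]='d': occ=0, LF[1]=C('d')+0=7+0=7
L[2]='e': occ=0, LF[2]=C('e')+0=9+0=9
L[3]='e': occ=1, LF[3]=C('e')+1=9+1=10
L[4]='c': occ=0, LF[4]=C('c')+0=3+0=3
L[5]='$': occ=0, LF[5]=C('$')+0=0+0=0
L[6]='d': occ=1, LF[6]=C('d')+1=7+1=8
L[7]='c': occ=1, LF[7]=C('c')+1=3+1=4
L[8]='c': occ=2, LF[8]=C('c')+2=3+2=5
L[9]='c': occ=3, LF[9]=C('c')+3=3+3=6
L[10]='e': occ=2, LF[10]=C('e')+2=9+2=11
L[11]='e': occ=3, LF[11]=C('e')+3=9+3=12
L[12]='b': occ=0, LF[12]=C('b')+0=2+0=2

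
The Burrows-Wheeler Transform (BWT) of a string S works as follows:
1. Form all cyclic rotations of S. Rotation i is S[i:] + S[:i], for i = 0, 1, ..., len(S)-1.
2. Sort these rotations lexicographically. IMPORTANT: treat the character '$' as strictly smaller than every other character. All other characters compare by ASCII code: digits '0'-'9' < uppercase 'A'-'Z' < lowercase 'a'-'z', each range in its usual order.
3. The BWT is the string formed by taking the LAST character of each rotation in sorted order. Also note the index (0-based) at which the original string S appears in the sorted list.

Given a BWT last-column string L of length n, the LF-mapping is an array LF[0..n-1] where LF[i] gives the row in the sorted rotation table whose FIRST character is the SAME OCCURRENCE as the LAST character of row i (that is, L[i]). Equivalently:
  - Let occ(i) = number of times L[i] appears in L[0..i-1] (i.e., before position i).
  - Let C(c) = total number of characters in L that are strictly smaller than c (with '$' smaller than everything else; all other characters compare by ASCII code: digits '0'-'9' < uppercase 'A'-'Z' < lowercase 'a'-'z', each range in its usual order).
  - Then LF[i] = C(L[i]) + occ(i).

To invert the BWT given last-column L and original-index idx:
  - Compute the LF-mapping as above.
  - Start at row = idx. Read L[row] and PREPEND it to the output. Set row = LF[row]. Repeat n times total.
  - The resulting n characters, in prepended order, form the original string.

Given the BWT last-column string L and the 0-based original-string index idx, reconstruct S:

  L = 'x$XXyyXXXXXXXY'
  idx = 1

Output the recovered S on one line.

Answer: XXXXXyXXYyXXx$

Derivation:
LF mapping: 11 0 1 2 12 13 3 4 5 6 7 8 9 10
Walk LF starting at row 1, prepending L[row]:
  step 1: row=1, L[1]='$', prepend. Next row=LF[1]=0
  step 2: row=0, L[0]='x', prepend. Next row=LF[0]=11
  step 3: row=11, L[11]='X', prepend. Next row=LF[11]=8
  step 4: row=8, L[8]='X', prepend. Next row=LF[8]=5
  step 5: row=5, L[5]='y', prepend. Next row=LF[5]=13
  step 6: row=13, L[13]='Y', prepend. Next row=LF[13]=10
  step 7: row=10, L[10]='X', prepend. Next row=LF[10]=7
  step 8: row=7, L[7]='X', prepend. Next row=LF[7]=4
  step 9: row=4, L[4]='y', prepend. Next row=LF[4]=12
  step 10: row=12, L[12]='X', prepend. Next row=LF[12]=9
  step 11: row=9, L[9]='X', prepend. Next row=LF[9]=6
  step 12: row=6, L[6]='X', prepend. Next row=LF[6]=3
  step 13: row=3, L[3]='X', prepend. Next row=LF[3]=2
  step 14: row=2, L[2]='X', prepend. Next row=LF[2]=1
Reversed output: XXXXXyXXYyXXx$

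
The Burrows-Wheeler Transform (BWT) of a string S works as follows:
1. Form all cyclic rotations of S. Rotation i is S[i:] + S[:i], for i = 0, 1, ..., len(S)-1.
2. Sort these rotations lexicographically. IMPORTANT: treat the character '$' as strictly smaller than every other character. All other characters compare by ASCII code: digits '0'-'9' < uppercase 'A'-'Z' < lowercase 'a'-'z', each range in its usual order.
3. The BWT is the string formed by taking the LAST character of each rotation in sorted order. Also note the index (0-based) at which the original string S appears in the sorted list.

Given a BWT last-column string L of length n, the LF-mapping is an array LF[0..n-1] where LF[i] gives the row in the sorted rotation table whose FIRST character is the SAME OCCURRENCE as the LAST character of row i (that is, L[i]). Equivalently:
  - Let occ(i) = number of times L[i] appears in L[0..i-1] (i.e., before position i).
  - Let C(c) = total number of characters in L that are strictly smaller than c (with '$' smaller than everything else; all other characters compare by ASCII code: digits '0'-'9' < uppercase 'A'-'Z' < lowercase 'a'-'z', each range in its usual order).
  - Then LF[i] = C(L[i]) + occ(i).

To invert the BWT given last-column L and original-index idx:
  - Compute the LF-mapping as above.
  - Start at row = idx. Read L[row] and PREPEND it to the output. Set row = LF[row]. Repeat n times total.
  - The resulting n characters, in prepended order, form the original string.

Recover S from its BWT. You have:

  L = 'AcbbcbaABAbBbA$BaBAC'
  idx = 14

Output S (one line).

LF mapping: 1 18 13 14 19 15 11 2 6 3 16 7 17 4 0 8 12 9 5 10
Walk LF starting at row 14, prepending L[row]:
  step 1: row=14, L[14]='$', prepend. Next row=LF[14]=0
  step 2: row=0, L[0]='A', prepend. Next row=LF[0]=1
  step 3: row=1, L[1]='c', prepend. Next row=LF[1]=18
  step 4: row=18, L[18]='A', prepend. Next row=LF[18]=5
  step 5: row=5, L[5]='b', prepend. Next row=LF[5]=15
  step 6: row=15, L[15]='B', prepend. Next row=LF[15]=8
  step 7: row=8, L[8]='B', prepend. Next row=LF[8]=6
  step 8: row=6, L[6]='a', prepend. Next row=LF[6]=11
  step 9: row=11, L[11]='B', prepend. Next row=LF[11]=7
  step 10: row=7, L[7]='A', prepend. Next row=LF[7]=2
  step 11: row=2, L[2]='b', prepend. Next row=LF[2]=13
  step 12: row=13, L[13]='A', prepend. Next row=LF[13]=4
  step 13: row=4, L[4]='c', prepend. Next row=LF[4]=19
  step 14: row=19, L[19]='C', prepend. Next row=LF[19]=10
  step 15: row=10, L[10]='b', prepend. Next row=LF[10]=16
  step 16: row=16, L[16]='a', prepend. Next row=LF[16]=12
  step 17: row=12, L[12]='b', prepend. Next row=LF[12]=17
  step 18: row=17, L[17]='B', prepend. Next row=LF[17]=9
  step 19: row=9, L[9]='A', prepend. Next row=LF[9]=3
  step 20: row=3, L[3]='b', prepend. Next row=LF[3]=14
Reversed output: bABbabCcAbABaBBbAcA$

Answer: bABbabCcAbABaBBbAcA$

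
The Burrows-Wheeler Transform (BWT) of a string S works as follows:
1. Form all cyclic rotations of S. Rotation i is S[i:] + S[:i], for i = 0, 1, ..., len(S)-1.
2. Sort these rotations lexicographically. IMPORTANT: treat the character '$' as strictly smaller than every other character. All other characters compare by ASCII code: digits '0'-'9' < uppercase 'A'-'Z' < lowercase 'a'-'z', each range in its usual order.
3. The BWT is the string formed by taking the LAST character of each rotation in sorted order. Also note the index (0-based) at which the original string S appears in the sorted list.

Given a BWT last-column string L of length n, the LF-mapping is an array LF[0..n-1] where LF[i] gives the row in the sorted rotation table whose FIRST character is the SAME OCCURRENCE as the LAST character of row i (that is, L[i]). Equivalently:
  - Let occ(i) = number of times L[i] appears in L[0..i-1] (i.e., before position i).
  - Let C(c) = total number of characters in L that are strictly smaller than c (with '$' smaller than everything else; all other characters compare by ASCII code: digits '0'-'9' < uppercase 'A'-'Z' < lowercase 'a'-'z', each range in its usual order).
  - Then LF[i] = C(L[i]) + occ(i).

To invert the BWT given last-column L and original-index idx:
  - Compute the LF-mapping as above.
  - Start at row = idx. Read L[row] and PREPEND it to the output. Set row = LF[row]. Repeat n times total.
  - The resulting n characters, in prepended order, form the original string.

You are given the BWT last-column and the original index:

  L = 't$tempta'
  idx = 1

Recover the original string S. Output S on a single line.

Answer: attempt$

Derivation:
LF mapping: 5 0 6 2 3 4 7 1
Walk LF starting at row 1, prepending L[row]:
  step 1: row=1, L[1]='$', prepend. Next row=LF[1]=0
  step 2: row=0, L[0]='t', prepend. Next row=LF[0]=5
  step 3: row=5, L[5]='p', prepend. Next row=LF[5]=4
  step 4: row=4, L[4]='m', prepend. Next row=LF[4]=3
  step 5: row=3, L[3]='e', prepend. Next row=LF[3]=2
  step 6: row=2, L[2]='t', prepend. Next row=LF[2]=6
  step 7: row=6, L[6]='t', prepend. Next row=LF[6]=7
  step 8: row=7, L[7]='a', prepend. Next row=LF[7]=1
Reversed output: attempt$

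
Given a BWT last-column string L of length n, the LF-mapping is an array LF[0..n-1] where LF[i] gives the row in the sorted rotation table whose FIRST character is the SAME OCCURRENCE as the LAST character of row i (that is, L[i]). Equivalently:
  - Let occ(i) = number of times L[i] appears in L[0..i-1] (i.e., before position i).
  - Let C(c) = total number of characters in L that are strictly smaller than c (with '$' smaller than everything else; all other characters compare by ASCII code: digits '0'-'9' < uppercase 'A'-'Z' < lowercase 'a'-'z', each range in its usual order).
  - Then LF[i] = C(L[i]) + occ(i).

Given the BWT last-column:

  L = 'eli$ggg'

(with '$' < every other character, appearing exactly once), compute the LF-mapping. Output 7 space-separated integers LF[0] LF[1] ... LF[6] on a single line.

Answer: 1 6 5 0 2 3 4

Derivation:
Char counts: '$':1, 'e':1, 'g':3, 'i':1, 'l':1
C (first-col start): C('$')=0, C('e')=1, C('g')=2, C('i')=5, C('l')=6
L[0]='e': occ=0, LF[0]=C('e')+0=1+0=1
L[1]='l': occ=0, LF[1]=C('l')+0=6+0=6
L[2]='i': occ=0, LF[2]=C('i')+0=5+0=5
L[3]='$': occ=0, LF[3]=C('$')+0=0+0=0
L[4]='g': occ=0, LF[4]=C('g')+0=2+0=2
L[5]='g': occ=1, LF[5]=C('g')+1=2+1=3
L[6]='g': occ=2, LF[6]=C('g')+2=2+2=4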